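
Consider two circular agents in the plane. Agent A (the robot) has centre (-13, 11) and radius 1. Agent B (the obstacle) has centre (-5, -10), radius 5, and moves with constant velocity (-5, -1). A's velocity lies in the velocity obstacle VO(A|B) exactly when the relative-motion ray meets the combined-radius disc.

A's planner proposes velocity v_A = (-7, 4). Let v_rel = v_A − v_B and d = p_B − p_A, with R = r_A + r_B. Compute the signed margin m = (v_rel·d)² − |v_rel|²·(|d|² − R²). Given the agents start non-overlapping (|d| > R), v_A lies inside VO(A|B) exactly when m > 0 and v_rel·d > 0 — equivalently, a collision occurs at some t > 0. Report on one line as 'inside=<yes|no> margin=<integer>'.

d = (8, -21),  |d|² = 505;  R = 1+5 = 6,  c = 505−6² = 469
v_rel = (-2, 5),  |v_rel|² = 29;  v_rel·d = (-2)·(8) + (5)·(-21) = -121
29·t² + 242·t + 469 = 0  ⇒  m = (-121)² − 29·469 = 1040
m = 1040 > 0,  v_rel·d = -121 < 0  ⇒  outside

inside=no margin=1040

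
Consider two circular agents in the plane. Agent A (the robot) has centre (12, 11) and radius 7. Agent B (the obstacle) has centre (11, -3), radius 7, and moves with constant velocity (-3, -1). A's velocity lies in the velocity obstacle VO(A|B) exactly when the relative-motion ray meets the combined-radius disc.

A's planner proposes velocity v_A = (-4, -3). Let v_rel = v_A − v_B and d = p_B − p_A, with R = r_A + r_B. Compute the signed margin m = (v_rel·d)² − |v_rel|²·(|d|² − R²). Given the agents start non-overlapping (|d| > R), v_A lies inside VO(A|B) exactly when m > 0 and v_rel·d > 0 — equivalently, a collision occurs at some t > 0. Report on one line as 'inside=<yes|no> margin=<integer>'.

d = (-1, -14),  |d|² = 197;  R = 7+7 = 14,  c = 197−14² = 1
v_rel = (-1, -2),  |v_rel|² = 5;  v_rel·d = (-1)·(-1) + (-2)·(-14) = 29
5·t² − 58·t + 1 = 0  ⇒  m = 29² − 5·1 = 836
m = 836 > 0,  v_rel·d = 29 > 0  ⇒  inside

inside=yes margin=836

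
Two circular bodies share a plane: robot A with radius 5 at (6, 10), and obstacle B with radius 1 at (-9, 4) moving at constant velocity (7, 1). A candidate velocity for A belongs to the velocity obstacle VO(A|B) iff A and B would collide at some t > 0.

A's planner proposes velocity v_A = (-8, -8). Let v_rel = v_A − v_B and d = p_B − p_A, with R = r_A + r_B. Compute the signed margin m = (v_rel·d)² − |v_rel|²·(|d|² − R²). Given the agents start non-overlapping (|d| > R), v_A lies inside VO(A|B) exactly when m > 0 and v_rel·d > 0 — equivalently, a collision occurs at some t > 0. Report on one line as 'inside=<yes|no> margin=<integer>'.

d = (-15, -6),  |d|² = 261;  R = 5+1 = 6,  c = 261−6² = 225
v_rel = (-15, -9),  |v_rel|² = 306;  v_rel·d = (-15)·(-15) + (-9)·(-6) = 279
306·t² − 558·t + 225 = 0  ⇒  m = 279² − 306·225 = 8991
m = 8991 > 0,  v_rel·d = 279 > 0  ⇒  inside

inside=yes margin=8991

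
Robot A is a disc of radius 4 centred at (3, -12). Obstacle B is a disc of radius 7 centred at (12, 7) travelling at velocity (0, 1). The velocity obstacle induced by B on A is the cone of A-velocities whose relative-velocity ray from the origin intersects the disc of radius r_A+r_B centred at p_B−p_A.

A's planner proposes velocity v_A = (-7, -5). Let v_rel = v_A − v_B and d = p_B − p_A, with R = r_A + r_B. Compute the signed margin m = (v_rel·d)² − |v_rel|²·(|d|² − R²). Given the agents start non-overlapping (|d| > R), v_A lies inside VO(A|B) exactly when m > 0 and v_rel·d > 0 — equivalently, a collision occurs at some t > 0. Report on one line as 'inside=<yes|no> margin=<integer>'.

d = (9, 19),  |d|² = 442;  R = 4+7 = 11,  c = 442−11² = 321
v_rel = (-7, -6),  |v_rel|² = 85;  v_rel·d = (-7)·(9) + (-6)·(19) = -177
85·t² + 354·t + 321 = 0  ⇒  m = (-177)² − 85·321 = 4044
m = 4044 > 0,  v_rel·d = -177 < 0  ⇒  outside

inside=no margin=4044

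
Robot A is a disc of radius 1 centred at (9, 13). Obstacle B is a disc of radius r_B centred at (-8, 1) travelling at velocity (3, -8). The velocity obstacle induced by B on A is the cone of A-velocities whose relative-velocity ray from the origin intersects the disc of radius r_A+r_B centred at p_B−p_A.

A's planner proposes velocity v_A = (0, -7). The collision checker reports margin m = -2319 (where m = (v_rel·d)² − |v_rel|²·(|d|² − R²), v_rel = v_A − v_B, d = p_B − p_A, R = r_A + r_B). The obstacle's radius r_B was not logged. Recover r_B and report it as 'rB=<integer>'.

m = -2319
d = (-17, -12);  v_rel = (-3, 1),  |v_rel|² = 10
v_rel×d = (-3)·(-12) − (1)·(-17) = 53
since m = R²·10 − 53²:  R² = (2809 + -2319) / 10 = 49
R = √49 = 7  ⇒  r_B = 7 − 1 = 6

rB=6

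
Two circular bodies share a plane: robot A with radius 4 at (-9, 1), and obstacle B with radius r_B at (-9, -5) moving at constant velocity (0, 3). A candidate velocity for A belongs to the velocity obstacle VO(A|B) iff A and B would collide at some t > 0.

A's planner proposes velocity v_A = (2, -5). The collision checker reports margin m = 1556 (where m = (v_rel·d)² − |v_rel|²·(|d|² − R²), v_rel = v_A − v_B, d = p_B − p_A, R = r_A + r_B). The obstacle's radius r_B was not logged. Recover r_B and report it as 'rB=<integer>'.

m = 1556
d = (0, -6);  v_rel = (2, -8),  |v_rel|² = 68
v_rel×d = (2)·(-6) − (-8)·(0) = -12
since m = R²·68 − (-12)²:  R² = (144 + 1556) / 68 = 25
R = √25 = 5  ⇒  r_B = 5 − 4 = 1

rB=1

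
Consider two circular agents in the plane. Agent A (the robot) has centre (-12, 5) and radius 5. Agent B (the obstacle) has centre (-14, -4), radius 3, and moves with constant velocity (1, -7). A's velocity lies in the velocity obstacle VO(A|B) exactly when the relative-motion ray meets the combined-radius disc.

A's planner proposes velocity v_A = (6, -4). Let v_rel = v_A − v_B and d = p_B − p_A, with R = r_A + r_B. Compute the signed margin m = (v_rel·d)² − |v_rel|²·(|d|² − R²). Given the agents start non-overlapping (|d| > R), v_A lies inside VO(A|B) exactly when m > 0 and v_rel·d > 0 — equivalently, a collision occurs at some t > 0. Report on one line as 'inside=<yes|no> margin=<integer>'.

d = (-2, -9),  |d|² = 85;  R = 5+3 = 8,  c = 85−8² = 21
v_rel = (5, 3),  |v_rel|² = 34;  v_rel·d = (5)·(-2) + (3)·(-9) = -37
34·t² + 74·t + 21 = 0  ⇒  m = (-37)² − 34·21 = 655
m = 655 > 0,  v_rel·d = -37 < 0  ⇒  outside

inside=no margin=655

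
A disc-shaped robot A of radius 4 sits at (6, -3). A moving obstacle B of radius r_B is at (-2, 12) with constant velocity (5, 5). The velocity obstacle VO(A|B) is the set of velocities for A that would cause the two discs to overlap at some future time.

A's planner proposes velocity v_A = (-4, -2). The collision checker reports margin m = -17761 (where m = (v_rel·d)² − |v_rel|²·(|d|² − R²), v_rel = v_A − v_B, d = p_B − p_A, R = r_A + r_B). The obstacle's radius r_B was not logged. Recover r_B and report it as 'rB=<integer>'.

m = -17761
d = (-8, 15);  v_rel = (-9, -7),  |v_rel|² = 130
v_rel×d = (-9)·(15) − (-7)·(-8) = -191
since m = R²·130 − (-191)²:  R² = (36481 + -17761) / 130 = 144
R = √144 = 12  ⇒  r_B = 12 − 4 = 8

rB=8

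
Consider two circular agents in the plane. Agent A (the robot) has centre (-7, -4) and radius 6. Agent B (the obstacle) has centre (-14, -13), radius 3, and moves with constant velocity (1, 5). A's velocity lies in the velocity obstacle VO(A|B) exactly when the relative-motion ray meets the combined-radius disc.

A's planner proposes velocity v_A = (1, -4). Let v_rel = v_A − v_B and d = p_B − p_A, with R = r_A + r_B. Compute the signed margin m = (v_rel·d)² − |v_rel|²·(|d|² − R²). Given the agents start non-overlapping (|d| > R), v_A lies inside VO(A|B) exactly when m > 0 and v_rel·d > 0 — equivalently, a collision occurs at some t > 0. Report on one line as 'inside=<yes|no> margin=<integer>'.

d = (-7, -9),  |d|² = 130;  R = 6+3 = 9,  c = 130−9² = 49
v_rel = (0, -9),  |v_rel|² = 81;  v_rel·d = (0)·(-7) + (-9)·(-9) = 81
81·t² − 162·t + 49 = 0  ⇒  m = 81² − 81·49 = 2592
m = 2592 > 0,  v_rel·d = 81 > 0  ⇒  inside

inside=yes margin=2592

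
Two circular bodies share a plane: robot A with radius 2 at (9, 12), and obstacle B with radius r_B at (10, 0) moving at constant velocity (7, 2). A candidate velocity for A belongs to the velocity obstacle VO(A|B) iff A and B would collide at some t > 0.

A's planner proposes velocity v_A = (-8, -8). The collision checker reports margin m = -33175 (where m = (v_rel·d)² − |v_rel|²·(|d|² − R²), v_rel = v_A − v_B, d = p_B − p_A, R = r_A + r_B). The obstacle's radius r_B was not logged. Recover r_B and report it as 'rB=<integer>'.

m = -33175
d = (1, -12);  v_rel = (-15, -10),  |v_rel|² = 325
v_rel×d = (-15)·(-12) − (-10)·(1) = 190
since m = R²·325 − 190²:  R² = (36100 + -33175) / 325 = 9
R = √9 = 3  ⇒  r_B = 3 − 2 = 1

rB=1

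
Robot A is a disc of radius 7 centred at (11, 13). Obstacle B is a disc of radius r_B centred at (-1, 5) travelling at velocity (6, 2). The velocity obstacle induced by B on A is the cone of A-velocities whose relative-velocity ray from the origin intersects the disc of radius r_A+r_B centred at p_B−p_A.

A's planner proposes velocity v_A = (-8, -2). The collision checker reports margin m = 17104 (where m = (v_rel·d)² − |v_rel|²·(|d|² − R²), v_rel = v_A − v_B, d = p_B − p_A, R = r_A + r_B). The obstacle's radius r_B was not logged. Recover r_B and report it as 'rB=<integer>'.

m = 17104
d = (-12, -8);  v_rel = (-14, -4),  |v_rel|² = 212
v_rel×d = (-14)·(-8) − (-4)·(-12) = 64
since m = R²·212 − 64²:  R² = (4096 + 17104) / 212 = 100
R = √100 = 10  ⇒  r_B = 10 − 7 = 3

rB=3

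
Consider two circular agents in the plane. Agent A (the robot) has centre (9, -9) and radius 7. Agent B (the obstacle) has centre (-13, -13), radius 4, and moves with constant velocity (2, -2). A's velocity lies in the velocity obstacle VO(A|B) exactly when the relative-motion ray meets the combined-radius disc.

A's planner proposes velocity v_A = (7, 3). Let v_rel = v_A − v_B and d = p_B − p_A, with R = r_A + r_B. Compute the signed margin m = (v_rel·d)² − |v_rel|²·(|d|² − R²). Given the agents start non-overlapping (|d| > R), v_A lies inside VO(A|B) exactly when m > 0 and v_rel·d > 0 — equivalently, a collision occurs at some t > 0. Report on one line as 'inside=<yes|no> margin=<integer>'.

d = (-22, -4),  |d|² = 500;  R = 7+4 = 11,  c = 500−11² = 379
v_rel = (5, 5),  |v_rel|² = 50;  v_rel·d = (5)·(-22) + (5)·(-4) = -130
50·t² + 260·t + 379 = 0  ⇒  m = (-130)² − 50·379 = -2050
m = -2050 < 0,  v_rel·d = -130 < 0  ⇒  outside

inside=no margin=-2050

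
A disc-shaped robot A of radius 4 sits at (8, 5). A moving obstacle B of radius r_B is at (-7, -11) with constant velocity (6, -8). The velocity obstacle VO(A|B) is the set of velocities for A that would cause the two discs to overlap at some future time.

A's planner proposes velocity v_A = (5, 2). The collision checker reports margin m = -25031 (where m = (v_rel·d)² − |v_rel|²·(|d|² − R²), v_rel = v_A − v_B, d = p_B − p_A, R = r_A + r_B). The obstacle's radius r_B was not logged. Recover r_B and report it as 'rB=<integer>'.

m = -25031
d = (-15, -16);  v_rel = (-1, 10),  |v_rel|² = 101
v_rel×d = (-1)·(-16) − (10)·(-15) = 166
since m = R²·101 − 166²:  R² = (27556 + -25031) / 101 = 25
R = √25 = 5  ⇒  r_B = 5 − 4 = 1

rB=1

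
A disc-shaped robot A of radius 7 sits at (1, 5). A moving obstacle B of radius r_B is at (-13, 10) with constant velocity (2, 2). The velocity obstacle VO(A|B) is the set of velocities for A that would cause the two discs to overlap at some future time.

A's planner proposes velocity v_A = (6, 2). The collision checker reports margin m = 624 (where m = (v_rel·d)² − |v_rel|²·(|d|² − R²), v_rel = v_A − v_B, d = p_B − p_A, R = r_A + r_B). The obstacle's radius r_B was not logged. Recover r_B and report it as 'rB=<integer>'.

m = 624
d = (-14, 5);  v_rel = (4, 0),  |v_rel|² = 16
v_rel×d = (4)·(5) − (0)·(-14) = 20
since m = R²·16 − 20²:  R² = (400 + 624) / 16 = 64
R = √64 = 8  ⇒  r_B = 8 − 7 = 1

rB=1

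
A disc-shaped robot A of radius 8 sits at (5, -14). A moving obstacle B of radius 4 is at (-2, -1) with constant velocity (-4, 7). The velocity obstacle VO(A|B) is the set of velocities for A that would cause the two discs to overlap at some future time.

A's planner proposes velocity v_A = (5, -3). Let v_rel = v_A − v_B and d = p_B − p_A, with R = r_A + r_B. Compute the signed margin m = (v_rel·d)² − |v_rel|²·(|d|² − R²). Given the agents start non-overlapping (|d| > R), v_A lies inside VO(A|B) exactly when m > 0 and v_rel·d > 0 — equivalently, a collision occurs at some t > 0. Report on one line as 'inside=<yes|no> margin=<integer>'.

d = (-7, 13),  |d|² = 218;  R = 8+4 = 12,  c = 218−12² = 74
v_rel = (9, -10),  |v_rel|² = 181;  v_rel·d = (9)·(-7) + (-10)·(13) = -193
181·t² + 386·t + 74 = 0  ⇒  m = (-193)² − 181·74 = 23855
m = 23855 > 0,  v_rel·d = -193 < 0  ⇒  outside

inside=no margin=23855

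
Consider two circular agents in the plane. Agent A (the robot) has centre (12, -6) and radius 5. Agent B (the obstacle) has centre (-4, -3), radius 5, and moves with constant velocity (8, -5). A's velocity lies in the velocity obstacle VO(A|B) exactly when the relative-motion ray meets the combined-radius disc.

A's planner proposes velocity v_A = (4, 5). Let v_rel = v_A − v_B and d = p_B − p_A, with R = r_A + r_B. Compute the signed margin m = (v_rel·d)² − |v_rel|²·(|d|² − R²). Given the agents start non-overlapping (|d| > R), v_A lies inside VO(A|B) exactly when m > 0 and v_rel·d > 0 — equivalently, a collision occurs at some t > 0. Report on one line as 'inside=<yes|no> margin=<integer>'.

d = (-16, 3),  |d|² = 265;  R = 5+5 = 10,  c = 265−10² = 165
v_rel = (-4, 10),  |v_rel|² = 116;  v_rel·d = (-4)·(-16) + (10)·(3) = 94
116·t² − 188·t + 165 = 0  ⇒  m = 94² − 116·165 = -10304
m = -10304 < 0,  v_rel·d = 94 > 0  ⇒  outside

inside=no margin=-10304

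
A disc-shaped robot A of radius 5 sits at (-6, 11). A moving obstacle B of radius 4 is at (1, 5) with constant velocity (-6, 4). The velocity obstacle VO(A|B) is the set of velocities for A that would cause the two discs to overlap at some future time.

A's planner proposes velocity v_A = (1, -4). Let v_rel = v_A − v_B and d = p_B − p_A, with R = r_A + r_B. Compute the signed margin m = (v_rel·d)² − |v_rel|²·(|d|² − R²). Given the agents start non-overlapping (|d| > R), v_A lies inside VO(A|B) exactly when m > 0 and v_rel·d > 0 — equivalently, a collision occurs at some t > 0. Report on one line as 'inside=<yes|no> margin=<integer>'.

d = (7, -6),  |d|² = 85;  R = 5+4 = 9,  c = 85−9² = 4
v_rel = (7, -8),  |v_rel|² = 113;  v_rel·d = (7)·(7) + (-8)·(-6) = 97
113·t² − 194·t + 4 = 0  ⇒  m = 97² − 113·4 = 8957
m = 8957 > 0,  v_rel·d = 97 > 0  ⇒  inside

inside=yes margin=8957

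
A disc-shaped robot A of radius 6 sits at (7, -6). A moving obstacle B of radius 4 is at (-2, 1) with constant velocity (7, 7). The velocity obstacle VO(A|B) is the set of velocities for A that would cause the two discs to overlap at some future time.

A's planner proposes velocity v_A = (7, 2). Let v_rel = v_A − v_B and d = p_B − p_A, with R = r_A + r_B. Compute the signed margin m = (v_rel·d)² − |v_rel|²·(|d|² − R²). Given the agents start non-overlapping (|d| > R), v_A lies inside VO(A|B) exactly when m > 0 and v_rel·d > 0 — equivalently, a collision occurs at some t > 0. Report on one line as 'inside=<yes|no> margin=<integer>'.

d = (-9, 7),  |d|² = 130;  R = 6+4 = 10,  c = 130−10² = 30
v_rel = (0, -5),  |v_rel|² = 25;  v_rel·d = (0)·(-9) + (-5)·(7) = -35
25·t² + 70·t + 30 = 0  ⇒  m = (-35)² − 25·30 = 475
m = 475 > 0,  v_rel·d = -35 < 0  ⇒  outside

inside=no margin=475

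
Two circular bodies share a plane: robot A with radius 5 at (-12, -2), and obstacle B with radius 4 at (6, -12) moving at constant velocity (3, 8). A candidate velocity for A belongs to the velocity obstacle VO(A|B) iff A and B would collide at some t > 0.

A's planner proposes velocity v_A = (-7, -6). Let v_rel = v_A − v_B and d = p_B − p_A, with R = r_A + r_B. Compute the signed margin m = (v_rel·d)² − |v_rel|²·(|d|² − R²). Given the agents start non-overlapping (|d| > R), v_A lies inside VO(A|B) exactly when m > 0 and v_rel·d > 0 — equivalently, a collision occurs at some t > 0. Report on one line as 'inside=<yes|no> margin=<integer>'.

d = (18, -10),  |d|² = 424;  R = 5+4 = 9,  c = 424−9² = 343
v_rel = (-10, -14),  |v_rel|² = 296;  v_rel·d = (-10)·(18) + (-14)·(-10) = -40
296·t² + 80·t + 343 = 0  ⇒  m = (-40)² − 296·343 = -99928
m = -99928 < 0,  v_rel·d = -40 < 0  ⇒  outside

inside=no margin=-99928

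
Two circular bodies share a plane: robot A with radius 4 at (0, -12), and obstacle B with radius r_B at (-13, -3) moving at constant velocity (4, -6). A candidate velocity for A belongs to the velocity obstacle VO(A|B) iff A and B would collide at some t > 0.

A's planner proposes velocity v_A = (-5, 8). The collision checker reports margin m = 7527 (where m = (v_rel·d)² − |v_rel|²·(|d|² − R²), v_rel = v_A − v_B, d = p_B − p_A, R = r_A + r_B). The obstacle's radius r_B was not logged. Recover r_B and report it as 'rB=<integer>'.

m = 7527
d = (-13, 9);  v_rel = (-9, 14),  |v_rel|² = 277
v_rel×d = (-9)·(9) − (14)·(-13) = 101
since m = R²·277 − 101²:  R² = (10201 + 7527) / 277 = 64
R = √64 = 8  ⇒  r_B = 8 − 4 = 4

rB=4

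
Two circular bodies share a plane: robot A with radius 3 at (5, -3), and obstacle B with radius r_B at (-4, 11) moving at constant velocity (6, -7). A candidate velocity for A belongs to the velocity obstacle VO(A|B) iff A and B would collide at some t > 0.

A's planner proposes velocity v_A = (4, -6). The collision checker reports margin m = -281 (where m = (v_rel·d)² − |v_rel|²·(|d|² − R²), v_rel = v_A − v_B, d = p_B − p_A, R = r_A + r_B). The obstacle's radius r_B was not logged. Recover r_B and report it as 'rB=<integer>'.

m = -281
d = (-9, 14);  v_rel = (-2, 1),  |v_rel|² = 5
v_rel×d = (-2)·(14) − (1)·(-9) = -19
since m = R²·5 − (-19)²:  R² = (361 + -281) / 5 = 16
R = √16 = 4  ⇒  r_B = 4 − 3 = 1

rB=1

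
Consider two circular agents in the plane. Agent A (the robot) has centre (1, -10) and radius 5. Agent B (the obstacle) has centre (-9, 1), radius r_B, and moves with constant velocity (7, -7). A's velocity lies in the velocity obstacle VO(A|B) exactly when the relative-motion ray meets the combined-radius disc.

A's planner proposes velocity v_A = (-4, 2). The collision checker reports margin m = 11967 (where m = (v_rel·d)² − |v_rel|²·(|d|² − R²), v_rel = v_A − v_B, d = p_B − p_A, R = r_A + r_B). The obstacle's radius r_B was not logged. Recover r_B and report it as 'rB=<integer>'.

m = 11967
d = (-10, 11);  v_rel = (-11, 9),  |v_rel|² = 202
v_rel×d = (-11)·(11) − (9)·(-10) = -31
since m = R²·202 − (-31)²:  R² = (961 + 11967) / 202 = 64
R = √64 = 8  ⇒  r_B = 8 − 5 = 3

rB=3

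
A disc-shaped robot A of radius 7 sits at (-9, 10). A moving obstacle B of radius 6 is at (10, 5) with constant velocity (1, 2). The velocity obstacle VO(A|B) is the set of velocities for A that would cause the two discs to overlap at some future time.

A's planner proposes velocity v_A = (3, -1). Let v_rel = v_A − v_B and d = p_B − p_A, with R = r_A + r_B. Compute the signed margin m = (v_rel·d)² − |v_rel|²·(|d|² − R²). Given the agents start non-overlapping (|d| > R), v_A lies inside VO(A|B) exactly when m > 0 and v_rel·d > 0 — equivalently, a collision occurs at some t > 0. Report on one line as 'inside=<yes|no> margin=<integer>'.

d = (19, -5),  |d|² = 386;  R = 7+6 = 13,  c = 386−13² = 217
v_rel = (2, -3),  |v_rel|² = 13;  v_rel·d = (2)·(19) + (-3)·(-5) = 53
13·t² − 106·t + 217 = 0  ⇒  m = 53² − 13·217 = -12
m = -12 < 0,  v_rel·d = 53 > 0  ⇒  outside

inside=no margin=-12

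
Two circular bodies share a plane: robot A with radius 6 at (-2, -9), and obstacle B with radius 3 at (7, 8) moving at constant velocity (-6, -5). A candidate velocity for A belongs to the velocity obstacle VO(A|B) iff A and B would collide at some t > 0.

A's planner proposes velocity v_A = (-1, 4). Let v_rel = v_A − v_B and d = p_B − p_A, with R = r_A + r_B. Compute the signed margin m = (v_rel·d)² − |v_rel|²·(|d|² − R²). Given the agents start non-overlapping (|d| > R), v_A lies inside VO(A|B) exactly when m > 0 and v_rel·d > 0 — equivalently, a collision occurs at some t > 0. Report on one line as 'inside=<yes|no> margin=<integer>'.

d = (9, 17),  |d|² = 370;  R = 6+3 = 9,  c = 370−9² = 289
v_rel = (5, 9),  |v_rel|² = 106;  v_rel·d = (5)·(9) + (9)·(17) = 198
106·t² − 396·t + 289 = 0  ⇒  m = 198² − 106·289 = 8570
m = 8570 > 0,  v_rel·d = 198 > 0  ⇒  inside

inside=yes margin=8570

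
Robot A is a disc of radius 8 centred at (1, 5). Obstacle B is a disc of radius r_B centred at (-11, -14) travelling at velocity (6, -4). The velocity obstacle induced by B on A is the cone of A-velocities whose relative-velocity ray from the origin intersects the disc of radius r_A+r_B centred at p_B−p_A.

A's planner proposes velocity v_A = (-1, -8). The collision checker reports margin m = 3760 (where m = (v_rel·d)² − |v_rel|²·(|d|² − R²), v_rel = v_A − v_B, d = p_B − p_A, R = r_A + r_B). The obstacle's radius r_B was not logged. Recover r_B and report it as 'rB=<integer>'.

m = 3760
d = (-12, -19);  v_rel = (-7, -4),  |v_rel|² = 65
v_rel×d = (-7)·(-19) − (-4)·(-12) = 85
since m = R²·65 − 85²:  R² = (7225 + 3760) / 65 = 169
R = √169 = 13  ⇒  r_B = 13 − 8 = 5

rB=5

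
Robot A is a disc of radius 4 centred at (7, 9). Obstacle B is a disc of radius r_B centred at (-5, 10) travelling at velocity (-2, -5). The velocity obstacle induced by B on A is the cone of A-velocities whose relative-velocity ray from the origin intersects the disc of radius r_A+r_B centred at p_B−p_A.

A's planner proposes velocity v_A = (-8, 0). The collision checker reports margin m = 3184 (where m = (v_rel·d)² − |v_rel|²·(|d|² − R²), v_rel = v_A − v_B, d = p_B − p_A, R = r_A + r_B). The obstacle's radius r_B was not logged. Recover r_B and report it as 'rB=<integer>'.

m = 3184
d = (-12, 1);  v_rel = (-6, 5),  |v_rel|² = 61
v_rel×d = (-6)·(1) − (5)·(-12) = 54
since m = R²·61 − 54²:  R² = (2916 + 3184) / 61 = 100
R = √100 = 10  ⇒  r_B = 10 − 4 = 6

rB=6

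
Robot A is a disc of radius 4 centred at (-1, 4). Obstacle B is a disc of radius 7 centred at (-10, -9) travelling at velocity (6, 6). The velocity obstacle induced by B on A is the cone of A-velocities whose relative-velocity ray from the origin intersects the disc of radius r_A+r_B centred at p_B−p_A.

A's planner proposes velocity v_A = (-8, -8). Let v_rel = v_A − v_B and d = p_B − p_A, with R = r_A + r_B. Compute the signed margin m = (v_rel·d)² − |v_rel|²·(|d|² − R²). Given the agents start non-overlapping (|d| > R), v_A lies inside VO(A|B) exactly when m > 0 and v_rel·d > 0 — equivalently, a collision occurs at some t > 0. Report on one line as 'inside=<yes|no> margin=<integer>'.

d = (-9, -13),  |d|² = 250;  R = 4+7 = 11,  c = 250−11² = 129
v_rel = (-14, -14),  |v_rel|² = 392;  v_rel·d = (-14)·(-9) + (-14)·(-13) = 308
392·t² − 616·t + 129 = 0  ⇒  m = 308² − 392·129 = 44296
m = 44296 > 0,  v_rel·d = 308 > 0  ⇒  inside

inside=yes margin=44296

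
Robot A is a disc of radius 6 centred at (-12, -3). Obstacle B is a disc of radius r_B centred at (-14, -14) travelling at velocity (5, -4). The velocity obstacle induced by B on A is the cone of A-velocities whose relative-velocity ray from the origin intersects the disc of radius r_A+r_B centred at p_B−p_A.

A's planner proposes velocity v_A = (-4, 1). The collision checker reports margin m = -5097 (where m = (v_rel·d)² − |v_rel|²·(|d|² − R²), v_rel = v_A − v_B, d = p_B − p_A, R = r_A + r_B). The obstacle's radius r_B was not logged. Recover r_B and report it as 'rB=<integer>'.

m = -5097
d = (-2, -11);  v_rel = (-9, 5),  |v_rel|² = 106
v_rel×d = (-9)·(-11) − (5)·(-2) = 109
since m = R²·106 − 109²:  R² = (11881 + -5097) / 106 = 64
R = √64 = 8  ⇒  r_B = 8 − 6 = 2

rB=2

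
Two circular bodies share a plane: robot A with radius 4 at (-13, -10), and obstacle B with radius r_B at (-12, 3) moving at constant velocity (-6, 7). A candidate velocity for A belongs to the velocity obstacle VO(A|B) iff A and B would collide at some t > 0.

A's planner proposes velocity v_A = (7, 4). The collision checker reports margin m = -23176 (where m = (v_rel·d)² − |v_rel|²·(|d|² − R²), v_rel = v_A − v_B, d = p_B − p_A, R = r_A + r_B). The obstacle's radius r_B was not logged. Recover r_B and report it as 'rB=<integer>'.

m = -23176
d = (1, 13);  v_rel = (13, -3),  |v_rel|² = 178
v_rel×d = (13)·(13) − (-3)·(1) = 172
since m = R²·178 − 172²:  R² = (29584 + -23176) / 178 = 36
R = √36 = 6  ⇒  r_B = 6 − 4 = 2

rB=2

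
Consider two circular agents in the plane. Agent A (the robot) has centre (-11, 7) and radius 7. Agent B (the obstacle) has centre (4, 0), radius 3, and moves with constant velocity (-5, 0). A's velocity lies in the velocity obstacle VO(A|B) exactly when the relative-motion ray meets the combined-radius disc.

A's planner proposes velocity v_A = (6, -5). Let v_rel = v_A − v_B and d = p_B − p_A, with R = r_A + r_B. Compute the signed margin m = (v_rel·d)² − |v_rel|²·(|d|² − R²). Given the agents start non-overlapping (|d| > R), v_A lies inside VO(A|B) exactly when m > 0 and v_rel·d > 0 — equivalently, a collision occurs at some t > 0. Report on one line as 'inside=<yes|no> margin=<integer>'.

d = (15, -7),  |d|² = 274;  R = 7+3 = 10,  c = 274−10² = 174
v_rel = (11, -5),  |v_rel|² = 146;  v_rel·d = (11)·(15) + (-5)·(-7) = 200
146·t² − 400·t + 174 = 0  ⇒  m = 200² − 146·174 = 14596
m = 14596 > 0,  v_rel·d = 200 > 0  ⇒  inside

inside=yes margin=14596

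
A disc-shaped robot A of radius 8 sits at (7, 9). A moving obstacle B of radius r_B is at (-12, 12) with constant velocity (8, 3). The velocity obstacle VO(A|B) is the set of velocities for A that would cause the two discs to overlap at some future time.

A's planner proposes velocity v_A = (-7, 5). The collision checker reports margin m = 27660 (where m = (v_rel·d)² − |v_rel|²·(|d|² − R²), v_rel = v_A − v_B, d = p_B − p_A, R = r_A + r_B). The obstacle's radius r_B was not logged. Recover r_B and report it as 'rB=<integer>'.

m = 27660
d = (-19, 3);  v_rel = (-15, 2),  |v_rel|² = 229
v_rel×d = (-15)·(3) − (2)·(-19) = -7
since m = R²·229 − (-7)²:  R² = (49 + 27660) / 229 = 121
R = √121 = 11  ⇒  r_B = 11 − 8 = 3

rB=3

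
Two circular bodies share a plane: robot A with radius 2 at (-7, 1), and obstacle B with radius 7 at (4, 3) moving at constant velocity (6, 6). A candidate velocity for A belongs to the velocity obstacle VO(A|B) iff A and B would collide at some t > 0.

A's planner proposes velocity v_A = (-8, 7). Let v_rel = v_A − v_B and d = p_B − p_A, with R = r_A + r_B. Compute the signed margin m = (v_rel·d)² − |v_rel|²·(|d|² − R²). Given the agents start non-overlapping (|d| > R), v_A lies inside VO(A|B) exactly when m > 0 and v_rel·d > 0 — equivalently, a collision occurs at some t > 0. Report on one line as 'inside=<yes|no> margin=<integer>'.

d = (11, 2),  |d|² = 125;  R = 2+7 = 9,  c = 125−9² = 44
v_rel = (-14, 1),  |v_rel|² = 197;  v_rel·d = (-14)·(11) + (1)·(2) = -152
197·t² + 304·t + 44 = 0  ⇒  m = (-152)² − 197·44 = 14436
m = 14436 > 0,  v_rel·d = -152 < 0  ⇒  outside

inside=no margin=14436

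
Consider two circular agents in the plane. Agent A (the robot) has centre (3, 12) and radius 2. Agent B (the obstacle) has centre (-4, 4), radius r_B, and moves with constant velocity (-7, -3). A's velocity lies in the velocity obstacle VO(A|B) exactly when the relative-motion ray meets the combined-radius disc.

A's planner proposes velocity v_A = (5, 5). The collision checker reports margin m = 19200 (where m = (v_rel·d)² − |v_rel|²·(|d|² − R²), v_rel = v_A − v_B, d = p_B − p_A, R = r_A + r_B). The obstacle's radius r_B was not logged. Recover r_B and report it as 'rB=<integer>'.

m = 19200
d = (-7, -8);  v_rel = (12, 8),  |v_rel|² = 208
v_rel×d = (12)·(-8) − (8)·(-7) = -40
since m = R²·208 − (-40)²:  R² = (1600 + 19200) / 208 = 100
R = √100 = 10  ⇒  r_B = 10 − 2 = 8

rB=8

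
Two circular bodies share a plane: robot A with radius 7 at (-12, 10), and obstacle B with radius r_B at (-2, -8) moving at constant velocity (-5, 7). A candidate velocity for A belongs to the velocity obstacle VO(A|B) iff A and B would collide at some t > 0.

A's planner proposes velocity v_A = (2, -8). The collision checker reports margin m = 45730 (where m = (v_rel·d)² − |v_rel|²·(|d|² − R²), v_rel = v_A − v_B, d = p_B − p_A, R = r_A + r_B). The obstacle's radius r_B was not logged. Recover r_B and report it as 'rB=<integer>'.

m = 45730
d = (10, -18);  v_rel = (7, -15),  |v_rel|² = 274
v_rel×d = (7)·(-18) − (-15)·(10) = 24
since m = R²·274 − 24²:  R² = (576 + 45730) / 274 = 169
R = √169 = 13  ⇒  r_B = 13 − 7 = 6

rB=6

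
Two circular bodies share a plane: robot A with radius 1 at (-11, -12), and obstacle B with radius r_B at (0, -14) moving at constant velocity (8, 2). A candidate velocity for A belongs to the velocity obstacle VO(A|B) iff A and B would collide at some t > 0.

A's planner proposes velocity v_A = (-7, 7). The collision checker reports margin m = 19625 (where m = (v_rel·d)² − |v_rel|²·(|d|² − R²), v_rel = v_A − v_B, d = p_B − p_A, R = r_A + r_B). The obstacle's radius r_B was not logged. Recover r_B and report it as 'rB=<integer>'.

m = 19625
d = (11, -2);  v_rel = (-15, 5),  |v_rel|² = 250
v_rel×d = (-15)·(-2) − (5)·(11) = -25
since m = R²·250 − (-25)²:  R² = (625 + 19625) / 250 = 81
R = √81 = 9  ⇒  r_B = 9 − 1 = 8

rB=8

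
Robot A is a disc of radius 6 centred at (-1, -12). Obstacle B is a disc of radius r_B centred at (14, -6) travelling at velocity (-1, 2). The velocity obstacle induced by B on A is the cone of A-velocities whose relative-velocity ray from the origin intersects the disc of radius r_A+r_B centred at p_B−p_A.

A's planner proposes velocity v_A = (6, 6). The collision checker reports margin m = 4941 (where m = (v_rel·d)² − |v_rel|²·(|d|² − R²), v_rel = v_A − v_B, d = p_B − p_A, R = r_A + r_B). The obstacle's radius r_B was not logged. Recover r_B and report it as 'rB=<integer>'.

m = 4941
d = (15, 6);  v_rel = (7, 4),  |v_rel|² = 65
v_rel×d = (7)·(6) − (4)·(15) = -18
since m = R²·65 − (-18)²:  R² = (324 + 4941) / 65 = 81
R = √81 = 9  ⇒  r_B = 9 − 6 = 3

rB=3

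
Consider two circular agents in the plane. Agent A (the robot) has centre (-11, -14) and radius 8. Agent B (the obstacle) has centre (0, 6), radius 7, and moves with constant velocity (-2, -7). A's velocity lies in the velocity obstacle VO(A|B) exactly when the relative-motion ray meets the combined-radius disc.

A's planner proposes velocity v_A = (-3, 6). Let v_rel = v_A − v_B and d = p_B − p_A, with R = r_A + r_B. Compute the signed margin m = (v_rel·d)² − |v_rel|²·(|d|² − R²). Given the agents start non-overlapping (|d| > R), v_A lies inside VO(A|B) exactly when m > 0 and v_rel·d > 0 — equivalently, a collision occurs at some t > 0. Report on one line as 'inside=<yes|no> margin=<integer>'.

d = (11, 20),  |d|² = 521;  R = 8+7 = 15,  c = 521−15² = 296
v_rel = (-1, 13),  |v_rel|² = 170;  v_rel·d = (-1)·(11) + (13)·(20) = 249
170·t² − 498·t + 296 = 0  ⇒  m = 249² − 170·296 = 11681
m = 11681 > 0,  v_rel·d = 249 > 0  ⇒  inside

inside=yes margin=11681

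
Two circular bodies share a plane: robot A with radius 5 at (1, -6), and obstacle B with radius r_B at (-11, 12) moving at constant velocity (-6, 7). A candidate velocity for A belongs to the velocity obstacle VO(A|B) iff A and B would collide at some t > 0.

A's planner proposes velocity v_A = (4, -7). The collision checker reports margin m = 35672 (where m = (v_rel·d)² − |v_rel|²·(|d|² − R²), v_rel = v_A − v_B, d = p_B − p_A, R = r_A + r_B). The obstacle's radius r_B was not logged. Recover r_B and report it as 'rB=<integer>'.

m = 35672
d = (-12, 18);  v_rel = (10, -14),  |v_rel|² = 296
v_rel×d = (10)·(18) − (-14)·(-12) = 12
since m = R²·296 − 12²:  R² = (144 + 35672) / 296 = 121
R = √121 = 11  ⇒  r_B = 11 − 5 = 6

rB=6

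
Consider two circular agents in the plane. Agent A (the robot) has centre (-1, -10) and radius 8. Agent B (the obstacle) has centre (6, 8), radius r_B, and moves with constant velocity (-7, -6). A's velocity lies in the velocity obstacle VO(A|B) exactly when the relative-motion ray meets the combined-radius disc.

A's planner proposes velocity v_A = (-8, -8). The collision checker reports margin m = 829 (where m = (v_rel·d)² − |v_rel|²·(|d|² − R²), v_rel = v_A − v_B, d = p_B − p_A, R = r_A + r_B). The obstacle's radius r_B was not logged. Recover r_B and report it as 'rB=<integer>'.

m = 829
d = (7, 18);  v_rel = (-1, -2),  |v_rel|² = 5
v_rel×d = (-1)·(18) − (-2)·(7) = -4
since m = R²·5 − (-4)²:  R² = (16 + 829) / 5 = 169
R = √169 = 13  ⇒  r_B = 13 − 8 = 5

rB=5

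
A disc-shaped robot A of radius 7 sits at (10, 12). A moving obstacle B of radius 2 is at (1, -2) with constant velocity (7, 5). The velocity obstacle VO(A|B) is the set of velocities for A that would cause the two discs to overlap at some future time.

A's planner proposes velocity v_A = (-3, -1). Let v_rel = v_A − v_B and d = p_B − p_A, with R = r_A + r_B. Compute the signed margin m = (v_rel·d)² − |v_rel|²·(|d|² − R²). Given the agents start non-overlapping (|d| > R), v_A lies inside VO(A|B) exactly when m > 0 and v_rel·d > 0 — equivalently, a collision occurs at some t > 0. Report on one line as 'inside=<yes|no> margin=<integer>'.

d = (-9, -14),  |d|² = 277;  R = 7+2 = 9,  c = 277−9² = 196
v_rel = (-10, -6),  |v_rel|² = 136;  v_rel·d = (-10)·(-9) + (-6)·(-14) = 174
136·t² − 348·t + 196 = 0  ⇒  m = 174² − 136·196 = 3620
m = 3620 > 0,  v_rel·d = 174 > 0  ⇒  inside

inside=yes margin=3620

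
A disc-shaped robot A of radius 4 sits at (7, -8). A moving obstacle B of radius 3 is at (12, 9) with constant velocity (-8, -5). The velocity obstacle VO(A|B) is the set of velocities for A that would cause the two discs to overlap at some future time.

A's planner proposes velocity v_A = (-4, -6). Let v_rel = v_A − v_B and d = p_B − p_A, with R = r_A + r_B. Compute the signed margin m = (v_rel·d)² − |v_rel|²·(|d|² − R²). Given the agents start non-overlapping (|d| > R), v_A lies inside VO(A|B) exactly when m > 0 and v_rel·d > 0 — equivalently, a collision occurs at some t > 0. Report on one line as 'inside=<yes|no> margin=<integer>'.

d = (5, 17),  |d|² = 314;  R = 4+3 = 7,  c = 314−7² = 265
v_rel = (4, -1),  |v_rel|² = 17;  v_rel·d = (4)·(5) + (-1)·(17) = 3
17·t² − 6·t + 265 = 0  ⇒  m = 3² − 17·265 = -4496
m = -4496 < 0,  v_rel·d = 3 > 0  ⇒  outside

inside=no margin=-4496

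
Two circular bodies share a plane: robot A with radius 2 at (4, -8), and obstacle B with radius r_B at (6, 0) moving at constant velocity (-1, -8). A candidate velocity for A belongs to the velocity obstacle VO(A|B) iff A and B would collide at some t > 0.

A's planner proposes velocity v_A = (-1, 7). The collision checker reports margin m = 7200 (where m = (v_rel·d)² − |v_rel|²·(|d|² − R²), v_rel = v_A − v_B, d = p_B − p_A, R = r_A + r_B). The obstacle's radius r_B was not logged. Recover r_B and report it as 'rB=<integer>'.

m = 7200
d = (2, 8);  v_rel = (0, 15),  |v_rel|² = 225
v_rel×d = (0)·(8) − (15)·(2) = -30
since m = R²·225 − (-30)²:  R² = (900 + 7200) / 225 = 36
R = √36 = 6  ⇒  r_B = 6 − 2 = 4

rB=4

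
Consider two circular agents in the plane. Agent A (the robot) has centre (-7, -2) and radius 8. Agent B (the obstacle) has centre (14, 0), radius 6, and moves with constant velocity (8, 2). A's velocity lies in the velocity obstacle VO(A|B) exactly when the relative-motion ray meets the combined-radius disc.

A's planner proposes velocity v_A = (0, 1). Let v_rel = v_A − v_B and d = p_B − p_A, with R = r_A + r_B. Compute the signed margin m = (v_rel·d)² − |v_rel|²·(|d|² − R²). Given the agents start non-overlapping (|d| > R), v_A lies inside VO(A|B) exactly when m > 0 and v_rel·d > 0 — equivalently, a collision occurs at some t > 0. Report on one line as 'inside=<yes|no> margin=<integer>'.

d = (21, 2),  |d|² = 445;  R = 8+6 = 14,  c = 445−14² = 249
v_rel = (-8, -1),  |v_rel|² = 65;  v_rel·d = (-8)·(21) + (-1)·(2) = -170
65·t² + 340·t + 249 = 0  ⇒  m = (-170)² − 65·249 = 12715
m = 12715 > 0,  v_rel·d = -170 < 0  ⇒  outside

inside=no margin=12715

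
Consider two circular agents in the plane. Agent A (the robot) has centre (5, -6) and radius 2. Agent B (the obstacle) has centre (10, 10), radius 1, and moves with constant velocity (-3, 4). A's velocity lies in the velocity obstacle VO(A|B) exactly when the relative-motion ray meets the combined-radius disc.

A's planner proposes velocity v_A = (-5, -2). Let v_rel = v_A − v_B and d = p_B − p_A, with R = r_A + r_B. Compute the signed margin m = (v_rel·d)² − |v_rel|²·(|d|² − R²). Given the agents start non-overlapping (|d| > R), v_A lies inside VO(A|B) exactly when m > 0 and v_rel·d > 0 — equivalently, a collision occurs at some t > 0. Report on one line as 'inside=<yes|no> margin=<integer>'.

d = (5, 16),  |d|² = 281;  R = 2+1 = 3,  c = 281−3² = 272
v_rel = (-2, -6),  |v_rel|² = 40;  v_rel·d = (-2)·(5) + (-6)·(16) = -106
40·t² + 212·t + 272 = 0  ⇒  m = (-106)² − 40·272 = 356
m = 356 > 0,  v_rel·d = -106 < 0  ⇒  outside

inside=no margin=356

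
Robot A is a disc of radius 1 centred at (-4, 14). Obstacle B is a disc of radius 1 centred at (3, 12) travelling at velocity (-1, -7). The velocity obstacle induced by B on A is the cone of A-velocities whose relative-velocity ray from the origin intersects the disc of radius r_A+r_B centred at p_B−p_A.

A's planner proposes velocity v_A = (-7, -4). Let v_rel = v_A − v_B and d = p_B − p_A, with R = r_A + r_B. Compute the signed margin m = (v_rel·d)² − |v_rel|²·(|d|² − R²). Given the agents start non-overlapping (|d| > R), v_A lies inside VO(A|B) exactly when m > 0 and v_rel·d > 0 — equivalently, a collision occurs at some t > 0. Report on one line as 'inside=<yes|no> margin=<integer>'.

d = (7, -2),  |d|² = 53;  R = 1+1 = 2,  c = 53−2² = 49
v_rel = (-6, 3),  |v_rel|² = 45;  v_rel·d = (-6)·(7) + (3)·(-2) = -48
45·t² + 96·t + 49 = 0  ⇒  m = (-48)² − 45·49 = 99
m = 99 > 0,  v_rel·d = -48 < 0  ⇒  outside

inside=no margin=99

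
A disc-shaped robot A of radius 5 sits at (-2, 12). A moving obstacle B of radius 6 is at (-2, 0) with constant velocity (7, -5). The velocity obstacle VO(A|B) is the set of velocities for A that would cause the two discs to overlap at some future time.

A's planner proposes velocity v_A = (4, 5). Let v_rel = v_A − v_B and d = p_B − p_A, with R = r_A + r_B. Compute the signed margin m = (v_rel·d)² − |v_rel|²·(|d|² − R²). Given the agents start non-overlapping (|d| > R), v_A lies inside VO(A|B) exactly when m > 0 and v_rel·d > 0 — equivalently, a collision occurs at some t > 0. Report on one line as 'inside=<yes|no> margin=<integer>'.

d = (0, -12),  |d|² = 144;  R = 5+6 = 11,  c = 144−11² = 23
v_rel = (-3, 10),  |v_rel|² = 109;  v_rel·d = (-3)·(0) + (10)·(-12) = -120
109·t² + 240·t + 23 = 0  ⇒  m = (-120)² − 109·23 = 11893
m = 11893 > 0,  v_rel·d = -120 < 0  ⇒  outside

inside=no margin=11893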